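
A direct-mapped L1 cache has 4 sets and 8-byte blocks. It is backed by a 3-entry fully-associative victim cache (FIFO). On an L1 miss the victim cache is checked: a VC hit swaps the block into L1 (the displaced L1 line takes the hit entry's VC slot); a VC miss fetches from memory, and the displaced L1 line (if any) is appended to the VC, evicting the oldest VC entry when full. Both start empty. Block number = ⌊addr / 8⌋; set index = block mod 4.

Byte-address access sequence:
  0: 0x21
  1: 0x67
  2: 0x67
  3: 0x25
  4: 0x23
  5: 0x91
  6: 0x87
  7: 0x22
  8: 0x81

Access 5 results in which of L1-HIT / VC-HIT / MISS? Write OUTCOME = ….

OUTCOME = MISS

  [0] addr=0x21 blk=4 s=0: MISS | VC []
  [1] addr=0x67 blk=12 s=0: MISS | VC [4]
  [2] addr=0x67 blk=12 s=0: L1-HIT | VC [4]
  [3] addr=0x25 blk=4 s=0: VC-HIT | VC [12]
  [4] addr=0x23 blk=4 s=0: L1-HIT | VC [12]
  [5] addr=0x91 blk=18 s=2: MISS | VC [12]
  [6] addr=0x87 blk=16 s=0: MISS | VC [12, 4]
  [7] addr=0x22 blk=4 s=0: VC-HIT | VC [12, 16]
  [8] addr=0x81 blk=16 s=0: VC-HIT | VC [12, 4]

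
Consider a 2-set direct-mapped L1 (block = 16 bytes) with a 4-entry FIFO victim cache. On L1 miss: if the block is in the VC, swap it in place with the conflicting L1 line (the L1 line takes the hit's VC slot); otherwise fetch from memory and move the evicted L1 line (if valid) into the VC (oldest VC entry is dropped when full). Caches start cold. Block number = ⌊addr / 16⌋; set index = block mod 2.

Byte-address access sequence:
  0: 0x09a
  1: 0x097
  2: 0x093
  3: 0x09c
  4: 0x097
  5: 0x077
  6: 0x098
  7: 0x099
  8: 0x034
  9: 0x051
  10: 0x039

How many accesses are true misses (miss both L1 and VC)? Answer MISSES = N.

MISSES = 4

  [0] addr=0x9a blk=9 s=1: MISS | VC []
  [1] addr=0x97 blk=9 s=1: L1-HIT | VC []
  [2] addr=0x93 blk=9 s=1: L1-HIT | VC []
  [3] addr=0x9c blk=9 s=1: L1-HIT | VC []
  [4] addr=0x97 blk=9 s=1: L1-HIT | VC []
  [5] addr=0x77 blk=7 s=1: MISS | VC [9]
  [6] addr=0x98 blk=9 s=1: VC-HIT | VC [7]
  [7] addr=0x99 blk=9 s=1: L1-HIT | VC [7]
  [8] addr=0x34 blk=3 s=1: MISS | VC [7, 9]
  [9] addr=0x51 blk=5 s=1: MISS | VC [7, 9, 3]
  [10] addr=0x39 blk=3 s=1: VC-HIT | VC [7, 9, 5]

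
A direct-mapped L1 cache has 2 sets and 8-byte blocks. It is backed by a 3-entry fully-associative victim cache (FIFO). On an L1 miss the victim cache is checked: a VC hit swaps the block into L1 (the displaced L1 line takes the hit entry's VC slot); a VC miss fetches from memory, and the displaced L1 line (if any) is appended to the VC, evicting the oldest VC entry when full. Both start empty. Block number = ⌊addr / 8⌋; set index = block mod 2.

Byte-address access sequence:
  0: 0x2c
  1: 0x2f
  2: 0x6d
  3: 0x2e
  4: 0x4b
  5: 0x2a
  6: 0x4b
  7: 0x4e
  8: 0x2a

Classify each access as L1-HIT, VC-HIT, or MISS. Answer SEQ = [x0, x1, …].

0: 0x2c (blk 5, set 1) → MISS  vc=[]
1: 0x2f (blk 5, set 1) → L1-HIT  vc=[]
2: 0x6d (blk 13, set 1) → MISS  vc=[5]
3: 0x2e (blk 5, set 1) → VC-HIT  vc=[13]
4: 0x4b (blk 9, set 1) → MISS  vc=[13, 5]
5: 0x2a (blk 5, set 1) → VC-HIT  vc=[13, 9]
6: 0x4b (blk 9, set 1) → VC-HIT  vc=[13, 5]
7: 0x4e (blk 9, set 1) → L1-HIT  vc=[13, 5]
8: 0x2a (blk 5, set 1) → VC-HIT  vc=[13, 9]

SEQ = [MISS, L1-HIT, MISS, VC-HIT, MISS, VC-HIT, VC-HIT, L1-HIT, VC-HIT]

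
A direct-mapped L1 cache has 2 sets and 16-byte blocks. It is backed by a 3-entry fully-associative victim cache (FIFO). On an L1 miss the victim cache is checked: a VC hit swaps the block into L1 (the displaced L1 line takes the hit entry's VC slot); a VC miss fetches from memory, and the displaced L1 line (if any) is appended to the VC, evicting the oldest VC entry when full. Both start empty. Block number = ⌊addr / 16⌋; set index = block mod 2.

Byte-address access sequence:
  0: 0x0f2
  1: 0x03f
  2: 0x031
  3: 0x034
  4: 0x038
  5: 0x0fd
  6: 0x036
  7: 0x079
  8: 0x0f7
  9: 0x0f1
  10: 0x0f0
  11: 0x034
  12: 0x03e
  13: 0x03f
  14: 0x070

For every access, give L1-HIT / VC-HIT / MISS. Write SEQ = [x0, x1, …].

SEQ = [MISS, MISS, L1-HIT, L1-HIT, L1-HIT, VC-HIT, VC-HIT, MISS, VC-HIT, L1-HIT, L1-HIT, VC-HIT, L1-HIT, L1-HIT, VC-HIT]

0: 0xf2 (blk 15, set 1) → MISS  vc=[]
1: 0x3f (blk 3, set 1) → MISS  vc=[15]
2: 0x31 (blk 3, set 1) → L1-HIT  vc=[15]
3: 0x34 (blk 3, set 1) → L1-HIT  vc=[15]
4: 0x38 (blk 3, set 1) → L1-HIT  vc=[15]
5: 0xfd (blk 15, set 1) → VC-HIT  vc=[3]
6: 0x36 (blk 3, set 1) → VC-HIT  vc=[15]
7: 0x79 (blk 7, set 1) → MISS  vc=[15, 3]
8: 0xf7 (blk 15, set 1) → VC-HIT  vc=[7, 3]
9: 0xf1 (blk 15, set 1) → L1-HIT  vc=[7, 3]
10: 0xf0 (blk 15, set 1) → L1-HIT  vc=[7, 3]
11: 0x34 (blk 3, set 1) → VC-HIT  vc=[7, 15]
12: 0x3e (blk 3, set 1) → L1-HIT  vc=[7, 15]
13: 0x3f (blk 3, set 1) → L1-HIT  vc=[7, 15]
14: 0x70 (blk 7, set 1) → VC-HIT  vc=[3, 15]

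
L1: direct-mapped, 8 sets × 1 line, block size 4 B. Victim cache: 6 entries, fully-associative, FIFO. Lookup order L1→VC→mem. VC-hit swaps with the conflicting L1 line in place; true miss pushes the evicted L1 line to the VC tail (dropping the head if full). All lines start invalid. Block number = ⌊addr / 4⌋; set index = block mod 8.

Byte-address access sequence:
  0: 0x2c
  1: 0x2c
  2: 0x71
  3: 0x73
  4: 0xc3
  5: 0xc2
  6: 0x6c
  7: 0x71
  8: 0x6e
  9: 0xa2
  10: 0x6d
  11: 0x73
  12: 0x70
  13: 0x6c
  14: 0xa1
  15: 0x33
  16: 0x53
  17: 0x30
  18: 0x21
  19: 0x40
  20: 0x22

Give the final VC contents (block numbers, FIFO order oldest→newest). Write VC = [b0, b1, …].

  [0] addr=0x2c blk=11 s=3: MISS | VC []
  [1] addr=0x2c blk=11 s=3: L1-HIT | VC []
  [2] addr=0x71 blk=28 s=4: MISS | VC []
  [3] addr=0x73 blk=28 s=4: L1-HIT | VC []
  [4] addr=0xc3 blk=48 s=0: MISS | VC []
  [5] addr=0xc2 blk=48 s=0: L1-HIT | VC []
  [6] addr=0x6c blk=27 s=3: MISS | VC [11]
  [7] addr=0x71 blk=28 s=4: L1-HIT | VC [11]
  [8] addr=0x6e blk=27 s=3: L1-HIT | VC [11]
  [9] addr=0xa2 blk=40 s=0: MISS | VC [11, 48]
  [10] addr=0x6d blk=27 s=3: L1-HIT | VC [11, 48]
  [11] addr=0x73 blk=28 s=4: L1-HIT | VC [11, 48]
  [12] addr=0x70 blk=28 s=4: L1-HIT | VC [11, 48]
  [13] addr=0x6c blk=27 s=3: L1-HIT | VC [11, 48]
  [14] addr=0xa1 blk=40 s=0: L1-HIT | VC [11, 48]
  [15] addr=0x33 blk=12 s=4: MISS | VC [11, 48, 28]
  [16] addr=0x53 blk=20 s=4: MISS | VC [11, 48, 28, 12]
  [17] addr=0x30 blk=12 s=4: VC-HIT | VC [11, 48, 28, 20]
  [18] addr=0x21 blk=8 s=0: MISS | VC [11, 48, 28, 20, 40]
  [19] addr=0x40 blk=16 s=0: MISS | VC [11, 48, 28, 20, 40, 8]
  [20] addr=0x22 blk=8 s=0: VC-HIT | VC [11, 48, 28, 20, 40, 16]

VC = [11, 48, 28, 20, 40, 16]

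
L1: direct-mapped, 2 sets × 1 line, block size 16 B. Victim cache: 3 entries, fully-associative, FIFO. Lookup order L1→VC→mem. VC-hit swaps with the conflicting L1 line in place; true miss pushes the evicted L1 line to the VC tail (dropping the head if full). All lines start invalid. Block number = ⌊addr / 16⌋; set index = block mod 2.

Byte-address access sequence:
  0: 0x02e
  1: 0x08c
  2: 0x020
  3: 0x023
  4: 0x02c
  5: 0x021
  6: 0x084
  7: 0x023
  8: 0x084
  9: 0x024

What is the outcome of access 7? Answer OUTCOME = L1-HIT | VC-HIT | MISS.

0: 0x2e (blk 2, set 0) → MISS  vc=[]
1: 0x8c (blk 8, set 0) → MISS  vc=[2]
2: 0x20 (blk 2, set 0) → VC-HIT  vc=[8]
3: 0x23 (blk 2, set 0) → L1-HIT  vc=[8]
4: 0x2c (blk 2, set 0) → L1-HIT  vc=[8]
5: 0x21 (blk 2, set 0) → L1-HIT  vc=[8]
6: 0x84 (blk 8, set 0) → VC-HIT  vc=[2]
7: 0x23 (blk 2, set 0) → VC-HIT  vc=[8]
8: 0x84 (blk 8, set 0) → VC-HIT  vc=[2]
9: 0x24 (blk 2, set 0) → VC-HIT  vc=[8]

OUTCOME = VC-HIT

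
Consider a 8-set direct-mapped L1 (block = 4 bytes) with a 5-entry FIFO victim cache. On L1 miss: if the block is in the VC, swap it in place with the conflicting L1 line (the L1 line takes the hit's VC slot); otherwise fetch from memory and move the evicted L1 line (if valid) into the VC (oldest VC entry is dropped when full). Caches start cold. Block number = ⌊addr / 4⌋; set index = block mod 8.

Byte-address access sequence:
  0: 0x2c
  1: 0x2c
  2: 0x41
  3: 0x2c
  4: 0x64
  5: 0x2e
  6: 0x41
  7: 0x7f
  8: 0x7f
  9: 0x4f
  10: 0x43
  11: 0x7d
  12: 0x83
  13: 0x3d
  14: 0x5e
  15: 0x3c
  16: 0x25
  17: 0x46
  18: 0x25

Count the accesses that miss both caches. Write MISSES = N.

MISSES = 10

0: 0x2c (blk 11, set 3) → MISS  vc=[]
1: 0x2c (blk 11, set 3) → L1-HIT  vc=[]
2: 0x41 (blk 16, set 0) → MISS  vc=[]
3: 0x2c (blk 11, set 3) → L1-HIT  vc=[]
4: 0x64 (blk 25, set 1) → MISS  vc=[]
5: 0x2e (blk 11, set 3) → L1-HIT  vc=[]
6: 0x41 (blk 16, set 0) → L1-HIT  vc=[]
7: 0x7f (blk 31, set 7) → MISS  vc=[]
8: 0x7f (blk 31, set 7) → L1-HIT  vc=[]
9: 0x4f (blk 19, set 3) → MISS  vc=[11]
10: 0x43 (blk 16, set 0) → L1-HIT  vc=[11]
11: 0x7d (blk 31, set 7) → L1-HIT  vc=[11]
12: 0x83 (blk 32, set 0) → MISS  vc=[11, 16]
13: 0x3d (blk 15, set 7) → MISS  vc=[11, 16, 31]
14: 0x5e (blk 23, set 7) → MISS  vc=[11, 16, 31, 15]
15: 0x3c (blk 15, set 7) → VC-HIT  vc=[11, 16, 31, 23]
16: 0x25 (blk 9, set 1) → MISS  vc=[11, 16, 31, 23, 25]
17: 0x46 (blk 17, set 1) → MISS  vc=[16, 31, 23, 25, 9]
18: 0x25 (blk 9, set 1) → VC-HIT  vc=[16, 31, 23, 25, 17]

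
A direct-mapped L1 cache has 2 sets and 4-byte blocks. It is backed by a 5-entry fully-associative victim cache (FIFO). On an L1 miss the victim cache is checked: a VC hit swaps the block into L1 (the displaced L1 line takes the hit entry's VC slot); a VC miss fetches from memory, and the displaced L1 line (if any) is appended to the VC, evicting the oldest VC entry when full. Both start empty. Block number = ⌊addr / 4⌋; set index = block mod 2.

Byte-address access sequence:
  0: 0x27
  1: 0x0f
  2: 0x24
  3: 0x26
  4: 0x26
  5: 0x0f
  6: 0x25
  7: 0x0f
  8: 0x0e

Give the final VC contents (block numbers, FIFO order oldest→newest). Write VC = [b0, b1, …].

#0 0x27→b9/s1 MISS; vc=[]
#1 0xf→b3/s1 MISS; vc=[9]
#2 0x24→b9/s1 VC-HIT; vc=[3]
#3 0x26→b9/s1 L1-HIT; vc=[3]
#4 0x26→b9/s1 L1-HIT; vc=[3]
#5 0xf→b3/s1 VC-HIT; vc=[9]
#6 0x25→b9/s1 VC-HIT; vc=[3]
#7 0xf→b3/s1 VC-HIT; vc=[9]
#8 0xe→b3/s1 L1-HIT; vc=[9]

VC = [9]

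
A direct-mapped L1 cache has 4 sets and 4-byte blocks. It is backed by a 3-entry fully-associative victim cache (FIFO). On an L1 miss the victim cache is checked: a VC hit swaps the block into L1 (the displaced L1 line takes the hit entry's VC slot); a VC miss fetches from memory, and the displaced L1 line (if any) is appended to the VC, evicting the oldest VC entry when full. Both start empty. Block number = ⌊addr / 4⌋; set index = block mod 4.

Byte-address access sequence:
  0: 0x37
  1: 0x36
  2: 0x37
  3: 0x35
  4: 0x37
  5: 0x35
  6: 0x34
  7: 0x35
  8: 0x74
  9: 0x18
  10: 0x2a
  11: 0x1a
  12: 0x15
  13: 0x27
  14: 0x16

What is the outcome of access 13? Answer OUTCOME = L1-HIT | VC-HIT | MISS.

OUTCOME = MISS

  [0] addr=0x37 blk=13 s=1: MISS | VC []
  [1] addr=0x36 blk=13 s=1: L1-HIT | VC []
  [2] addr=0x37 blk=13 s=1: L1-HIT | VC []
  [3] addr=0x35 blk=13 s=1: L1-HIT | VC []
  [4] addr=0x37 blk=13 s=1: L1-HIT | VC []
  [5] addr=0x35 blk=13 s=1: L1-HIT | VC []
  [6] addr=0x34 blk=13 s=1: L1-HIT | VC []
  [7] addr=0x35 blk=13 s=1: L1-HIT | VC []
  [8] addr=0x74 blk=29 s=1: MISS | VC [13]
  [9] addr=0x18 blk=6 s=2: MISS | VC [13]
  [10] addr=0x2a blk=10 s=2: MISS | VC [13, 6]
  [11] addr=0x1a blk=6 s=2: VC-HIT | VC [13, 10]
  [12] addr=0x15 blk=5 s=1: MISS | VC [13, 10, 29]
  [13] addr=0x27 blk=9 s=1: MISS | VC [10, 29, 5]
  [14] addr=0x16 blk=5 s=1: VC-HIT | VC [10, 29, 9]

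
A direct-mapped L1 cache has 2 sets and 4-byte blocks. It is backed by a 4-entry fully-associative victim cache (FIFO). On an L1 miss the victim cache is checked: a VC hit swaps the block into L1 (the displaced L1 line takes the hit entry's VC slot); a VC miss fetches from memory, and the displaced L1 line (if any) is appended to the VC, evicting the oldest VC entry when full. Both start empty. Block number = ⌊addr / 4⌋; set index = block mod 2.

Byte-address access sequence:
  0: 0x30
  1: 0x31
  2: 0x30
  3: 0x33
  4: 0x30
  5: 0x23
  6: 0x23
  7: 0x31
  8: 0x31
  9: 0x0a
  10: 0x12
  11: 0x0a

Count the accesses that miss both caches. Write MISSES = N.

0: 0x30 (blk 12, set 0) → MISS  vc=[]
1: 0x31 (blk 12, set 0) → L1-HIT  vc=[]
2: 0x30 (blk 12, set 0) → L1-HIT  vc=[]
3: 0x33 (blk 12, set 0) → L1-HIT  vc=[]
4: 0x30 (blk 12, set 0) → L1-HIT  vc=[]
5: 0x23 (blk 8, set 0) → MISS  vc=[12]
6: 0x23 (blk 8, set 0) → L1-HIT  vc=[12]
7: 0x31 (blk 12, set 0) → VC-HIT  vc=[8]
8: 0x31 (blk 12, set 0) → L1-HIT  vc=[8]
9: 0xa (blk 2, set 0) → MISS  vc=[8, 12]
10: 0x12 (blk 4, set 0) → MISS  vc=[8, 12, 2]
11: 0xa (blk 2, set 0) → VC-HIT  vc=[8, 12, 4]

MISSES = 4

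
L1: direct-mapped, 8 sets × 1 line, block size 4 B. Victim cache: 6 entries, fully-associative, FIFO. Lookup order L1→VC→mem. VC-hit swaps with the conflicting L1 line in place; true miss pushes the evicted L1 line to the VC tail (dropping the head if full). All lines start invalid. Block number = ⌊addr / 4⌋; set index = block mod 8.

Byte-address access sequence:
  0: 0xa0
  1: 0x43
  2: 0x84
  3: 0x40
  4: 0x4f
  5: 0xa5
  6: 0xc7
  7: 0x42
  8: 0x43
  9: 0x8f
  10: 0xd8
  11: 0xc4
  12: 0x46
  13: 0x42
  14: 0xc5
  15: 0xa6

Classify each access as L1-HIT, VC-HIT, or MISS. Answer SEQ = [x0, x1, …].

0: 0xa0 (blk 40, set 0) → MISS  vc=[]
1: 0x43 (blk 16, set 0) → MISS  vc=[40]
2: 0x84 (blk 33, set 1) → MISS  vc=[40]
3: 0x40 (blk 16, set 0) → L1-HIT  vc=[40]
4: 0x4f (blk 19, set 3) → MISS  vc=[40]
5: 0xa5 (blk 41, set 1) → MISS  vc=[40, 33]
6: 0xc7 (blk 49, set 1) → MISS  vc=[40, 33, 41]
7: 0x42 (blk 16, set 0) → L1-HIT  vc=[40, 33, 41]
8: 0x43 (blk 16, set 0) → L1-HIT  vc=[40, 33, 41]
9: 0x8f (blk 35, set 3) → MISS  vc=[40, 33, 41, 19]
10: 0xd8 (blk 54, set 6) → MISS  vc=[40, 33, 41, 19]
11: 0xc4 (blk 49, set 1) → L1-HIT  vc=[40, 33, 41, 19]
12: 0x46 (blk 17, set 1) → MISS  vc=[40, 33, 41, 19, 49]
13: 0x42 (blk 16, set 0) → L1-HIT  vc=[40, 33, 41, 19, 49]
14: 0xc5 (blk 49, set 1) → VC-HIT  vc=[40, 33, 41, 19, 17]
15: 0xa6 (blk 41, set 1) → VC-HIT  vc=[40, 33, 49, 19, 17]

SEQ = [MISS, MISS, MISS, L1-HIT, MISS, MISS, MISS, L1-HIT, L1-HIT, MISS, MISS, L1-HIT, MISS, L1-HIT, VC-HIT, VC-HIT]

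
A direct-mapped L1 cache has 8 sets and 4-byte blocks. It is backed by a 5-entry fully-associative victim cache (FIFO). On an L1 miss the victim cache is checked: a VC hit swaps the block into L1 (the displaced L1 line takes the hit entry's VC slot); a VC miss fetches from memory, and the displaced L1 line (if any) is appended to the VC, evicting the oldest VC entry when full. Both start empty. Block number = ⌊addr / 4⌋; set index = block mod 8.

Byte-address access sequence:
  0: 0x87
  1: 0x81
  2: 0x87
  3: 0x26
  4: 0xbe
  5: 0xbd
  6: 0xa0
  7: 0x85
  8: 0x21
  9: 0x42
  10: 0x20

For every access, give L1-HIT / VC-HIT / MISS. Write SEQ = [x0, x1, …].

SEQ = [MISS, MISS, L1-HIT, MISS, MISS, L1-HIT, MISS, VC-HIT, MISS, MISS, VC-HIT]

  [0] addr=0x87 blk=33 s=1: MISS | VC []
  [1] addr=0x81 blk=32 s=0: MISS | VC []
  [2] addr=0x87 blk=33 s=1: L1-HIT | VC []
  [3] addr=0x26 blk=9 s=1: MISS | VC [33]
  [4] addr=0xbe blk=47 s=7: MISS | VC [33]
  [5] addr=0xbd blk=47 s=7: L1-HIT | VC [33]
  [6] addr=0xa0 blk=40 s=0: MISS | VC [33, 32]
  [7] addr=0x85 blk=33 s=1: VC-HIT | VC [9, 32]
  [8] addr=0x21 blk=8 s=0: MISS | VC [9, 32, 40]
  [9] addr=0x42 blk=16 s=0: MISS | VC [9, 32, 40, 8]
  [10] addr=0x20 blk=8 s=0: VC-HIT | VC [9, 32, 40, 16]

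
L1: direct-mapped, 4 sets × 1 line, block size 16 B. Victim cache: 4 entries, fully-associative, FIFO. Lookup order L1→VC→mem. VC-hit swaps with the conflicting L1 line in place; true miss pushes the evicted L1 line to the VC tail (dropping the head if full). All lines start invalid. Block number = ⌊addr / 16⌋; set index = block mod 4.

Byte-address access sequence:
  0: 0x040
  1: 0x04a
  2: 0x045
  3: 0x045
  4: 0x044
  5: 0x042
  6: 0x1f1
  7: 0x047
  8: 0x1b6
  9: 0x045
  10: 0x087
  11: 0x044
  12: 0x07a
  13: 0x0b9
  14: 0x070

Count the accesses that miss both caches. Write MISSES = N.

MISSES = 6

0: 0x40 (blk 4, set 0) → MISS  vc=[]
1: 0x4a (blk 4, set 0) → L1-HIT  vc=[]
2: 0x45 (blk 4, set 0) → L1-HIT  vc=[]
3: 0x45 (blk 4, set 0) → L1-HIT  vc=[]
4: 0x44 (blk 4, set 0) → L1-HIT  vc=[]
5: 0x42 (blk 4, set 0) → L1-HIT  vc=[]
6: 0x1f1 (blk 31, set 3) → MISS  vc=[]
7: 0x47 (blk 4, set 0) → L1-HIT  vc=[]
8: 0x1b6 (blk 27, set 3) → MISS  vc=[31]
9: 0x45 (blk 4, set 0) → L1-HIT  vc=[31]
10: 0x87 (blk 8, set 0) → MISS  vc=[31, 4]
11: 0x44 (blk 4, set 0) → VC-HIT  vc=[31, 8]
12: 0x7a (blk 7, set 3) → MISS  vc=[31, 8, 27]
13: 0xb9 (blk 11, set 3) → MISS  vc=[31, 8, 27, 7]
14: 0x70 (blk 7, set 3) → VC-HIT  vc=[31, 8, 27, 11]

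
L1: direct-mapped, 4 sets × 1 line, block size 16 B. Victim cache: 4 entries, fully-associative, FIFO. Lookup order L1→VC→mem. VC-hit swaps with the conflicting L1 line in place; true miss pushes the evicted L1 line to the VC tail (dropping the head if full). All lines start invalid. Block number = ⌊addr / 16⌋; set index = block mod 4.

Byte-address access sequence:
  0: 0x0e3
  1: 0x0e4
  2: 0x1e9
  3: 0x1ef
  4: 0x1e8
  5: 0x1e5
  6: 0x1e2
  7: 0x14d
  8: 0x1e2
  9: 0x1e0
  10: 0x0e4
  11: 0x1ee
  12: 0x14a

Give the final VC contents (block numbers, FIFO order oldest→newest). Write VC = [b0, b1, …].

#0 0xe3→b14/s2 MISS; vc=[]
#1 0xe4→b14/s2 L1-HIT; vc=[]
#2 0x1e9→b30/s2 MISS; vc=[14]
#3 0x1ef→b30/s2 L1-HIT; vc=[14]
#4 0x1e8→b30/s2 L1-HIT; vc=[14]
#5 0x1e5→b30/s2 L1-HIT; vc=[14]
#6 0x1e2→b30/s2 L1-HIT; vc=[14]
#7 0x14d→b20/s0 MISS; vc=[14]
#8 0x1e2→b30/s2 L1-HIT; vc=[14]
#9 0x1e0→b30/s2 L1-HIT; vc=[14]
#10 0xe4→b14/s2 VC-HIT; vc=[30]
#11 0x1ee→b30/s2 VC-HIT; vc=[14]
#12 0x14a→b20/s0 L1-HIT; vc=[14]

VC = [14]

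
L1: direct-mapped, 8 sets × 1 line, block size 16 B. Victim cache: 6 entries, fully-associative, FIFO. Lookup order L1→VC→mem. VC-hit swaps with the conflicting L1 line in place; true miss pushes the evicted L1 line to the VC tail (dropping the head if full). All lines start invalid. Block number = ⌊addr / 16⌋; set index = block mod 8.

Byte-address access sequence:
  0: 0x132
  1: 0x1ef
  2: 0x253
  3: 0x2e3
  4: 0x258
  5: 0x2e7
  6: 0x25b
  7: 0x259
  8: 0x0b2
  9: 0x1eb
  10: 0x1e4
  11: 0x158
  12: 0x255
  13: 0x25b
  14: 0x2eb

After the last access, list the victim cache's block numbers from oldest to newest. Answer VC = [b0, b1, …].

0: 0x132 (blk 19, set 3) → MISS  vc=[]
1: 0x1ef (blk 30, set 6) → MISS  vc=[]
2: 0x253 (blk 37, set 5) → MISS  vc=[]
3: 0x2e3 (blk 46, set 6) → MISS  vc=[30]
4: 0x258 (blk 37, set 5) → L1-HIT  vc=[30]
5: 0x2e7 (blk 46, set 6) → L1-HIT  vc=[30]
6: 0x25b (blk 37, set 5) → L1-HIT  vc=[30]
7: 0x259 (blk 37, set 5) → L1-HIT  vc=[30]
8: 0xb2 (blk 11, set 3) → MISS  vc=[30, 19]
9: 0x1eb (blk 30, set 6) → VC-HIT  vc=[46, 19]
10: 0x1e4 (blk 30, set 6) → L1-HIT  vc=[46, 19]
11: 0x158 (blk 21, set 5) → MISS  vc=[46, 19, 37]
12: 0x255 (blk 37, set 5) → VC-HIT  vc=[46, 19, 21]
13: 0x25b (blk 37, set 5) → L1-HIT  vc=[46, 19, 21]
14: 0x2eb (blk 46, set 6) → VC-HIT  vc=[30, 19, 21]

VC = [30, 19, 21]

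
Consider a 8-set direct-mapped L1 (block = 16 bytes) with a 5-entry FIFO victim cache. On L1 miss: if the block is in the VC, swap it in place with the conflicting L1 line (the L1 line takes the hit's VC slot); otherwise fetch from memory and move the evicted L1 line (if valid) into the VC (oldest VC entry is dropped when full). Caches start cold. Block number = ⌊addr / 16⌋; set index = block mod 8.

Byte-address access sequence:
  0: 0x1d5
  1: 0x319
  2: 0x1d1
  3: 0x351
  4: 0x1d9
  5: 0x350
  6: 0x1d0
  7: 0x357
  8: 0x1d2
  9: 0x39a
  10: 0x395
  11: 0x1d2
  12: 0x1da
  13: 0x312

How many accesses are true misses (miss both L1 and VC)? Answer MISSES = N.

MISSES = 4

  [0] addr=0x1d5 blk=29 s=5: MISS | VC []
  [1] addr=0x319 blk=49 s=1: MISS | VC []
  [2] addr=0x1d1 blk=29 s=5: L1-HIT | VC []
  [3] addr=0x351 blk=53 s=5: MISS | VC [29]
  [4] addr=0x1d9 blk=29 s=5: VC-HIT | VC [53]
  [5] addr=0x350 blk=53 s=5: VC-HIT | VC [29]
  [6] addr=0x1d0 blk=29 s=5: VC-HIT | VC [53]
  [7] addr=0x357 blk=53 s=5: VC-HIT | VC [29]
  [8] addr=0x1d2 blk=29 s=5: VC-HIT | VC [53]
  [9] addr=0x39a blk=57 s=1: MISS | VC [53, 49]
  [10] addr=0x395 blk=57 s=1: L1-HIT | VC [53, 49]
  [11] addr=0x1d2 blk=29 s=5: L1-HIT | VC [53, 49]
  [12] addr=0x1da blk=29 s=5: L1-HIT | VC [53, 49]
  [13] addr=0x312 blk=49 s=1: VC-HIT | VC [53, 57]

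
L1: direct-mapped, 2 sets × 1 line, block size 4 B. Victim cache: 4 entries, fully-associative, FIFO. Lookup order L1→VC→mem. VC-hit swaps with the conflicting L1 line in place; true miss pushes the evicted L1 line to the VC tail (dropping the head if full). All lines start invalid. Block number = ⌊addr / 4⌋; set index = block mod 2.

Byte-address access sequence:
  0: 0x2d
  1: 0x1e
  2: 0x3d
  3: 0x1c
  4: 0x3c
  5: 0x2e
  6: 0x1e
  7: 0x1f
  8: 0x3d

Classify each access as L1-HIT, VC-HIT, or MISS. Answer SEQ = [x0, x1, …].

SEQ = [MISS, MISS, MISS, VC-HIT, VC-HIT, VC-HIT, VC-HIT, L1-HIT, VC-HIT]

#0 0x2d→b11/s1 MISS; vc=[]
#1 0x1e→b7/s1 MISS; vc=[11]
#2 0x3d→b15/s1 MISS; vc=[11,7]
#3 0x1c→b7/s1 VC-HIT; vc=[11,15]
#4 0x3c→b15/s1 VC-HIT; vc=[11,7]
#5 0x2e→b11/s1 VC-HIT; vc=[15,7]
#6 0x1e→b7/s1 VC-HIT; vc=[15,11]
#7 0x1f→b7/s1 L1-HIT; vc=[15,11]
#8 0x3d→b15/s1 VC-HIT; vc=[7,11]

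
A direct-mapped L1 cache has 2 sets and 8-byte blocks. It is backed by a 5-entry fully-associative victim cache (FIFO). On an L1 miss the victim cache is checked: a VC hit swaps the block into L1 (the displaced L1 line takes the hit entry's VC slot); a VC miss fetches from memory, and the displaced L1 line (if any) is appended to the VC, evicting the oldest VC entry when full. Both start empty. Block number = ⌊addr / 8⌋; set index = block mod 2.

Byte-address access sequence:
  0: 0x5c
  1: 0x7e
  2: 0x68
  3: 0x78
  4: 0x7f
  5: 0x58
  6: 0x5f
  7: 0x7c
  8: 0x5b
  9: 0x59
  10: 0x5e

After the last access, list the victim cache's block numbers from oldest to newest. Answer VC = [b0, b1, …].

VC = [15, 13]

  [0] addr=0x5c blk=11 s=1: MISS | VC []
  [1] addr=0x7e blk=15 s=1: MISS | VC [11]
  [2] addr=0x68 blk=13 s=1: MISS | VC [11, 15]
  [3] addr=0x78 blk=15 s=1: VC-HIT | VC [11, 13]
  [4] addr=0x7f blk=15 s=1: L1-HIT | VC [11, 13]
  [5] addr=0x58 blk=11 s=1: VC-HIT | VC [15, 13]
  [6] addr=0x5f blk=11 s=1: L1-HIT | VC [15, 13]
  [7] addr=0x7c blk=15 s=1: VC-HIT | VC [11, 13]
  [8] addr=0x5b blk=11 s=1: VC-HIT | VC [15, 13]
  [9] addr=0x59 blk=11 s=1: L1-HIT | VC [15, 13]
  [10] addr=0x5e blk=11 s=1: L1-HIT | VC [15, 13]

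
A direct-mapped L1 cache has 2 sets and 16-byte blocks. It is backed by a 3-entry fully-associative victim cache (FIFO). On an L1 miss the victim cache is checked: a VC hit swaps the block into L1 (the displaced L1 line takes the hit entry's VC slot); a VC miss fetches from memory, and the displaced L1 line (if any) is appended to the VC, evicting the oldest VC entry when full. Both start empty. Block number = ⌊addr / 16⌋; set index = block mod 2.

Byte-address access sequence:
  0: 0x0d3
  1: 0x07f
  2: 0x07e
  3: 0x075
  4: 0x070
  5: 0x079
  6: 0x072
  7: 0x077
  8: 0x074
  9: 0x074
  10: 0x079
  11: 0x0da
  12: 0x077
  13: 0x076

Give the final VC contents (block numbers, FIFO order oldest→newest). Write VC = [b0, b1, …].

#0 0xd3→b13/s1 MISS; vc=[]
#1 0x7f→b7/s1 MISS; vc=[13]
#2 0x7e→b7/s1 L1-HIT; vc=[13]
#3 0x75→b7/s1 L1-HIT; vc=[13]
#4 0x70→b7/s1 L1-HIT; vc=[13]
#5 0x79→b7/s1 L1-HIT; vc=[13]
#6 0x72→b7/s1 L1-HIT; vc=[13]
#7 0x77→b7/s1 L1-HIT; vc=[13]
#8 0x74→b7/s1 L1-HIT; vc=[13]
#9 0x74→b7/s1 L1-HIT; vc=[13]
#10 0x79→b7/s1 L1-HIT; vc=[13]
#11 0xda→b13/s1 VC-HIT; vc=[7]
#12 0x77→b7/s1 VC-HIT; vc=[13]
#13 0x76→b7/s1 L1-HIT; vc=[13]

VC = [13]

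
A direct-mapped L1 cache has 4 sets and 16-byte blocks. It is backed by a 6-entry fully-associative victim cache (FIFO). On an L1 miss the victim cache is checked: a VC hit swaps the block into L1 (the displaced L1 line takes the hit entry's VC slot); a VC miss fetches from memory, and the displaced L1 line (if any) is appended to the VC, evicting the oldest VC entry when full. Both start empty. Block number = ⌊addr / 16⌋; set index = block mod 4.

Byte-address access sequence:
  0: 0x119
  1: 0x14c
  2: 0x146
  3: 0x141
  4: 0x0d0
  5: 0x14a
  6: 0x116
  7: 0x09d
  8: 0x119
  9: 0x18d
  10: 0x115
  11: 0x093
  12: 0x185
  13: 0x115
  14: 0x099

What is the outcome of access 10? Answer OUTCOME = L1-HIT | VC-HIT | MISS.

OUTCOME = L1-HIT

#0 0x119→b17/s1 MISS; vc=[]
#1 0x14c→b20/s0 MISS; vc=[]
#2 0x146→b20/s0 L1-HIT; vc=[]
#3 0x141→b20/s0 L1-HIT; vc=[]
#4 0xd0→b13/s1 MISS; vc=[17]
#5 0x14a→b20/s0 L1-HIT; vc=[17]
#6 0x116→b17/s1 VC-HIT; vc=[13]
#7 0x9d→b9/s1 MISS; vc=[13,17]
#8 0x119→b17/s1 VC-HIT; vc=[13,9]
#9 0x18d→b24/s0 MISS; vc=[13,9,20]
#10 0x115→b17/s1 L1-HIT; vc=[13,9,20]
#11 0x93→b9/s1 VC-HIT; vc=[13,17,20]
#12 0x185→b24/s0 L1-HIT; vc=[13,17,20]
#13 0x115→b17/s1 VC-HIT; vc=[13,9,20]
#14 0x99→b9/s1 VC-HIT; vc=[13,17,20]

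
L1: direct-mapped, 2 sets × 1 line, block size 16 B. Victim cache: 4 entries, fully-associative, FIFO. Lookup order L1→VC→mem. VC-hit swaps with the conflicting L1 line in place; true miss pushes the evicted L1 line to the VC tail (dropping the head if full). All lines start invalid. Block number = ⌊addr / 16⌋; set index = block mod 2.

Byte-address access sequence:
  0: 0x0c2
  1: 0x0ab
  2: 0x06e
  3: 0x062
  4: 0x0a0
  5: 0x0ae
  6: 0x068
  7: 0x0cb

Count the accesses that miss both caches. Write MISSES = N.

0: 0xc2 (blk 12, set 0) → MISS  vc=[]
1: 0xab (blk 10, set 0) → MISS  vc=[12]
2: 0x6e (blk 6, set 0) → MISS  vc=[12, 10]
3: 0x62 (blk 6, set 0) → L1-HIT  vc=[12, 10]
4: 0xa0 (blk 10, set 0) → VC-HIT  vc=[12, 6]
5: 0xae (blk 10, set 0) → L1-HIT  vc=[12, 6]
6: 0x68 (blk 6, set 0) → VC-HIT  vc=[12, 10]
7: 0xcb (blk 12, set 0) → VC-HIT  vc=[6, 10]

MISSES = 3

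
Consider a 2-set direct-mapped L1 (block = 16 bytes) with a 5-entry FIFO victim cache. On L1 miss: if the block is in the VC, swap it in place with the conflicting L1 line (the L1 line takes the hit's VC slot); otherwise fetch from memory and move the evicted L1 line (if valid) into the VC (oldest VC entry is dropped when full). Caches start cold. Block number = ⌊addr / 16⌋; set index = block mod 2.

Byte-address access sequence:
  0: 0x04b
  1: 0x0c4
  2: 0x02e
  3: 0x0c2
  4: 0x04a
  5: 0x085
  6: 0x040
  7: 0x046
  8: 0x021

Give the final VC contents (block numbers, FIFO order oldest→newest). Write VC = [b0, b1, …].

VC = [12, 4, 8]

0: 0x4b (blk 4, set 0) → MISS  vc=[]
1: 0xc4 (blk 12, set 0) → MISS  vc=[4]
2: 0x2e (blk 2, set 0) → MISS  vc=[4, 12]
3: 0xc2 (blk 12, set 0) → VC-HIT  vc=[4, 2]
4: 0x4a (blk 4, set 0) → VC-HIT  vc=[12, 2]
5: 0x85 (blk 8, set 0) → MISS  vc=[12, 2, 4]
6: 0x40 (blk 4, set 0) → VC-HIT  vc=[12, 2, 8]
7: 0x46 (blk 4, set 0) → L1-HIT  vc=[12, 2, 8]
8: 0x21 (blk 2, set 0) → VC-HIT  vc=[12, 4, 8]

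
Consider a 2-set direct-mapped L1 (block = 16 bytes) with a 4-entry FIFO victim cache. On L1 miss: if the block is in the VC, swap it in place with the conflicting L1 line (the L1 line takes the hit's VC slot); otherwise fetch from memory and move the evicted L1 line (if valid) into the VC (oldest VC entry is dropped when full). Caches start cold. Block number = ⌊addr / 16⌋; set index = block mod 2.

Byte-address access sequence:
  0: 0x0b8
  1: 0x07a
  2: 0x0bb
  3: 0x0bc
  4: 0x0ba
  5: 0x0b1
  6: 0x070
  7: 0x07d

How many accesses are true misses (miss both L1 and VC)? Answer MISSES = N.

MISSES = 2

#0 0xb8→b11/s1 MISS; vc=[]
#1 0x7a→b7/s1 MISS; vc=[11]
#2 0xbb→b11/s1 VC-HIT; vc=[7]
#3 0xbc→b11/s1 L1-HIT; vc=[7]
#4 0xba→b11/s1 L1-HIT; vc=[7]
#5 0xb1→b11/s1 L1-HIT; vc=[7]
#6 0x70→b7/s1 VC-HIT; vc=[11]
#7 0x7d→b7/s1 L1-HIT; vc=[11]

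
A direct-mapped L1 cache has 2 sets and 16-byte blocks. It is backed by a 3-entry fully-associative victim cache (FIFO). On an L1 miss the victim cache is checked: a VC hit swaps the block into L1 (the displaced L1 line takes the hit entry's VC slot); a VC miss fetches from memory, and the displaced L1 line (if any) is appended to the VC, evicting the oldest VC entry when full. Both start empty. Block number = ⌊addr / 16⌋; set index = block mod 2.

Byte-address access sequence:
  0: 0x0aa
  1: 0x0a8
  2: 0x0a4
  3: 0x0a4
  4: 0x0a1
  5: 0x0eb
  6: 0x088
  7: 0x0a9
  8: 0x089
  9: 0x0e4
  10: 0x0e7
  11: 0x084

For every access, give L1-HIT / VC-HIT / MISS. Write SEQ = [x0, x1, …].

  [0] addr=0xaa blk=10 s=0: MISS | VC []
  [1] addr=0xa8 blk=10 s=0: L1-HIT | VC []
  [2] addr=0xa4 blk=10 s=0: L1-HIT | VC []
  [3] addr=0xa4 blk=10 s=0: L1-HIT | VC []
  [4] addr=0xa1 blk=10 s=0: L1-HIT | VC []
  [5] addr=0xeb blk=14 s=0: MISS | VC [10]
  [6] addr=0x88 blk=8 s=0: MISS | VC [10, 14]
  [7] addr=0xa9 blk=10 s=0: VC-HIT | VC [8, 14]
  [8] addr=0x89 blk=8 s=0: VC-HIT | VC [10, 14]
  [9] addr=0xe4 blk=14 s=0: VC-HIT | VC [10, 8]
  [10] addr=0xe7 blk=14 s=0: L1-HIT | VC [10, 8]
  [11] addr=0x84 blk=8 s=0: VC-HIT | VC [10, 14]

SEQ = [MISS, L1-HIT, L1-HIT, L1-HIT, L1-HIT, MISS, MISS, VC-HIT, VC-HIT, VC-HIT, L1-HIT, VC-HIT]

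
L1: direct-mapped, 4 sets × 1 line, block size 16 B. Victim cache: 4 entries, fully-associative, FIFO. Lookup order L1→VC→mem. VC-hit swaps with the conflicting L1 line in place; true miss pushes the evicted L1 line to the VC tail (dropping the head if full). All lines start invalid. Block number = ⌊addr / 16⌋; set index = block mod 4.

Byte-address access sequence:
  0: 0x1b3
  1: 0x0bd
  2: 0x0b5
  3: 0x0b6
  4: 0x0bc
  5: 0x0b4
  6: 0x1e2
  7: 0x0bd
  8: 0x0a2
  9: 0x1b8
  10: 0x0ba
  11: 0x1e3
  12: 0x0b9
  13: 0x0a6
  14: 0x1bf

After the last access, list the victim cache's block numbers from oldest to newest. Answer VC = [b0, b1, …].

VC = [11, 30]

0: 0x1b3 (blk 27, set 3) → MISS  vc=[]
1: 0xbd (blk 11, set 3) → MISS  vc=[27]
2: 0xb5 (blk 11, set 3) → L1-HIT  vc=[27]
3: 0xb6 (blk 11, set 3) → L1-HIT  vc=[27]
4: 0xbc (blk 11, set 3) → L1-HIT  vc=[27]
5: 0xb4 (blk 11, set 3) → L1-HIT  vc=[27]
6: 0x1e2 (blk 30, set 2) → MISS  vc=[27]
7: 0xbd (blk 11, set 3) → L1-HIT  vc=[27]
8: 0xa2 (blk 10, set 2) → MISS  vc=[27, 30]
9: 0x1b8 (blk 27, set 3) → VC-HIT  vc=[11, 30]
10: 0xba (blk 11, set 3) → VC-HIT  vc=[27, 30]
11: 0x1e3 (blk 30, set 2) → VC-HIT  vc=[27, 10]
12: 0xb9 (blk 11, set 3) → L1-HIT  vc=[27, 10]
13: 0xa6 (blk 10, set 2) → VC-HIT  vc=[27, 30]
14: 0x1bf (blk 27, set 3) → VC-HIT  vc=[11, 30]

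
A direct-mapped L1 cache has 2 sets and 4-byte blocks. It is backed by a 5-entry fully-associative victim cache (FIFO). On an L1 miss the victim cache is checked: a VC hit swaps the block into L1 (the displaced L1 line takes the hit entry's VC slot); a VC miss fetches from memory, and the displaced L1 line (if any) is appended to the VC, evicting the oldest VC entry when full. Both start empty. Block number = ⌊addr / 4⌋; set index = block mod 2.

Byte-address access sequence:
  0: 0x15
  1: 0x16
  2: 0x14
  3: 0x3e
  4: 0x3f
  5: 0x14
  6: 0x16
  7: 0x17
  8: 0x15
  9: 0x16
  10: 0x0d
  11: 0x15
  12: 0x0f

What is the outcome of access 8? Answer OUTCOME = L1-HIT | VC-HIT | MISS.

OUTCOME = L1-HIT

#0 0x15→b5/s1 MISS; vc=[]
#1 0x16→b5/s1 L1-HIT; vc=[]
#2 0x14→b5/s1 L1-HIT; vc=[]
#3 0x3e→b15/s1 MISS; vc=[5]
#4 0x3f→b15/s1 L1-HIT; vc=[5]
#5 0x14→b5/s1 VC-HIT; vc=[15]
#6 0x16→b5/s1 L1-HIT; vc=[15]
#7 0x17→b5/s1 L1-HIT; vc=[15]
#8 0x15→b5/s1 L1-HIT; vc=[15]
#9 0x16→b5/s1 L1-HIT; vc=[15]
#10 0xd→b3/s1 MISS; vc=[15,5]
#11 0x15→b5/s1 VC-HIT; vc=[15,3]
#12 0xf→b3/s1 VC-HIT; vc=[15,5]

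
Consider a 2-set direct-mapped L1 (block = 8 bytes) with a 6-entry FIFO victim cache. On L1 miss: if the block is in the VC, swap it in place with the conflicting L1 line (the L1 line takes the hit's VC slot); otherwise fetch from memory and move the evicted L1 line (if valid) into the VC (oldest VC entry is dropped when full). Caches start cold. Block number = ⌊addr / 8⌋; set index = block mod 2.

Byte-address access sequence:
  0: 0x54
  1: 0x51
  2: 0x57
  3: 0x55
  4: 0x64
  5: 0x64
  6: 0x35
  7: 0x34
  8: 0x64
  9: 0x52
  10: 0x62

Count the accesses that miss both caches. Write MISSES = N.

MISSES = 3

#0 0x54→b10/s0 MISS; vc=[]
#1 0x51→b10/s0 L1-HIT; vc=[]
#2 0x57→b10/s0 L1-HIT; vc=[]
#3 0x55→b10/s0 L1-HIT; vc=[]
#4 0x64→b12/s0 MISS; vc=[10]
#5 0x64→b12/s0 L1-HIT; vc=[10]
#6 0x35→b6/s0 MISS; vc=[10,12]
#7 0x34→b6/s0 L1-HIT; vc=[10,12]
#8 0x64→b12/s0 VC-HIT; vc=[10,6]
#9 0x52→b10/s0 VC-HIT; vc=[12,6]
#10 0x62→b12/s0 VC-HIT; vc=[10,6]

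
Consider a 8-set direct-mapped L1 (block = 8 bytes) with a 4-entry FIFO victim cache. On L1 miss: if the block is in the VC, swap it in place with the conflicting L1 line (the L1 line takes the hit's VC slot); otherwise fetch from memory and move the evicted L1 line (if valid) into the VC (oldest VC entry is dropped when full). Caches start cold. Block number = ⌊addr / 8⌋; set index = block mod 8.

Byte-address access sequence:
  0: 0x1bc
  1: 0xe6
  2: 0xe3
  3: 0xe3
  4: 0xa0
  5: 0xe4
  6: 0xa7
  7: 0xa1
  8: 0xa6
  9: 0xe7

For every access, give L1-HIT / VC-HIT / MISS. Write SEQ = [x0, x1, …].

  [0] addr=0x1bc blk=55 s=7: MISS | VC []
  [1] addr=0xe6 blk=28 s=4: MISS | VC []
  [2] addr=0xe3 blk=28 s=4: L1-HIT | VC []
  [3] addr=0xe3 blk=28 s=4: L1-HIT | VC []
  [4] addr=0xa0 blk=20 s=4: MISS | VC [28]
  [5] addr=0xe4 blk=28 s=4: VC-HIT | VC [20]
  [6] addr=0xa7 blk=20 s=4: VC-HIT | VC [28]
  [7] addr=0xa1 blk=20 s=4: L1-HIT | VC [28]
  [8] addr=0xa6 blk=20 s=4: L1-HIT | VC [28]
  [9] addr=0xe7 blk=28 s=4: VC-HIT | VC [20]

SEQ = [MISS, MISS, L1-HIT, L1-HIT, MISS, VC-HIT, VC-HIT, L1-HIT, L1-HIT, VC-HIT]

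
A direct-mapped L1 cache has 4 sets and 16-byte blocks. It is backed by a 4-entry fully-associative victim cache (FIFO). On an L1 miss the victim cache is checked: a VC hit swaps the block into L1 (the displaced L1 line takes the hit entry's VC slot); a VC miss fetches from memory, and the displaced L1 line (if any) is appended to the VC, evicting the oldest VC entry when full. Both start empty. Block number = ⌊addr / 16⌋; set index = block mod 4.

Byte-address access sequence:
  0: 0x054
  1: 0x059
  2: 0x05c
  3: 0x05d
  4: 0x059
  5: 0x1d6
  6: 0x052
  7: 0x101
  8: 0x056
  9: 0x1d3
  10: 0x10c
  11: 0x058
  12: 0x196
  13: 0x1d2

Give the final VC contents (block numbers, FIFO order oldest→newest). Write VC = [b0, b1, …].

VC = [25, 5]

0: 0x54 (blk 5, set 1) → MISS  vc=[]
1: 0x59 (blk 5, set 1) → L1-HIT  vc=[]
2: 0x5c (blk 5, set 1) → L1-HIT  vc=[]
3: 0x5d (blk 5, set 1) → L1-HIT  vc=[]
4: 0x59 (blk 5, set 1) → L1-HIT  vc=[]
5: 0x1d6 (blk 29, set 1) → MISS  vc=[5]
6: 0x52 (blk 5, set 1) → VC-HIT  vc=[29]
7: 0x101 (blk 16, set 0) → MISS  vc=[29]
8: 0x56 (blk 5, set 1) → L1-HIT  vc=[29]
9: 0x1d3 (blk 29, set 1) → VC-HIT  vc=[5]
10: 0x10c (blk 16, set 0) → L1-HIT  vc=[5]
11: 0x58 (blk 5, set 1) → VC-HIT  vc=[29]
12: 0x196 (blk 25, set 1) → MISS  vc=[29, 5]
13: 0x1d2 (blk 29, set 1) → VC-HIT  vc=[25, 5]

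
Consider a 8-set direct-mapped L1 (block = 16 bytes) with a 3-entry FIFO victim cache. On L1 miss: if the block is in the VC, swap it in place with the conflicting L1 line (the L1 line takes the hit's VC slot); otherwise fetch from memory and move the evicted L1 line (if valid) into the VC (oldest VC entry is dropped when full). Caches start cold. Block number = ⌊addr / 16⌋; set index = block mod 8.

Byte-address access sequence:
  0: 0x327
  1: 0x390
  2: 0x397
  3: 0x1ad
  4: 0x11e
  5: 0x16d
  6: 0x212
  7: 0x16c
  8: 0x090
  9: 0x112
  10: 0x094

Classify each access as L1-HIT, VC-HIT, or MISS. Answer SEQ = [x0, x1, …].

SEQ = [MISS, MISS, L1-HIT, MISS, MISS, MISS, MISS, L1-HIT, MISS, VC-HIT, VC-HIT]

  [0] addr=0x327 blk=50 s=2: MISS | VC []
  [1] addr=0x390 blk=57 s=1: MISS | VC []
  [2] addr=0x397 blk=57 s=1: L1-HIT | VC []
  [3] addr=0x1ad blk=26 s=2: MISS | VC [50]
  [4] addr=0x11e blk=17 s=1: MISS | VC [50, 57]
  [5] addr=0x16d blk=22 s=6: MISS | VC [50, 57]
  [6] addr=0x212 blk=33 s=1: MISS | VC [50, 57, 17]
  [7] addr=0x16c blk=22 s=6: L1-HIT | VC [50, 57, 17]
  [8] addr=0x90 blk=9 s=1: MISS | VC [57, 17, 33]
  [9] addr=0x112 blk=17 s=1: VC-HIT | VC [57, 9, 33]
  [10] addr=0x94 blk=9 s=1: VC-HIT | VC [57, 17, 33]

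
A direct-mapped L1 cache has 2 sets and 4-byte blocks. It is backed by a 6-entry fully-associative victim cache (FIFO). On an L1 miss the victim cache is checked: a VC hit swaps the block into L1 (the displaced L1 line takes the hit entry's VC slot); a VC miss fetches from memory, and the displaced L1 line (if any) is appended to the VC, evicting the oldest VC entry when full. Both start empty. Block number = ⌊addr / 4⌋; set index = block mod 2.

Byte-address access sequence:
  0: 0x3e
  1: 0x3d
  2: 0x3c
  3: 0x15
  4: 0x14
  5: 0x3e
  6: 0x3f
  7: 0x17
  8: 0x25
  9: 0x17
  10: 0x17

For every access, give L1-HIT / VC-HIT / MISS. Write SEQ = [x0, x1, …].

SEQ = [MISS, L1-HIT, L1-HIT, MISS, L1-HIT, VC-HIT, L1-HIT, VC-HIT, MISS, VC-HIT, L1-HIT]

0: 0x3e (blk 15, set 1) → MISS  vc=[]
1: 0x3d (blk 15, set 1) → L1-HIT  vc=[]
2: 0x3c (blk 15, set 1) → L1-HIT  vc=[]
3: 0x15 (blk 5, set 1) → MISS  vc=[15]
4: 0x14 (blk 5, set 1) → L1-HIT  vc=[15]
5: 0x3e (blk 15, set 1) → VC-HIT  vc=[5]
6: 0x3f (blk 15, set 1) → L1-HIT  vc=[5]
7: 0x17 (blk 5, set 1) → VC-HIT  vc=[15]
8: 0x25 (blk 9, set 1) → MISS  vc=[15, 5]
9: 0x17 (blk 5, set 1) → VC-HIT  vc=[15, 9]
10: 0x17 (blk 5, set 1) → L1-HIT  vc=[15, 9]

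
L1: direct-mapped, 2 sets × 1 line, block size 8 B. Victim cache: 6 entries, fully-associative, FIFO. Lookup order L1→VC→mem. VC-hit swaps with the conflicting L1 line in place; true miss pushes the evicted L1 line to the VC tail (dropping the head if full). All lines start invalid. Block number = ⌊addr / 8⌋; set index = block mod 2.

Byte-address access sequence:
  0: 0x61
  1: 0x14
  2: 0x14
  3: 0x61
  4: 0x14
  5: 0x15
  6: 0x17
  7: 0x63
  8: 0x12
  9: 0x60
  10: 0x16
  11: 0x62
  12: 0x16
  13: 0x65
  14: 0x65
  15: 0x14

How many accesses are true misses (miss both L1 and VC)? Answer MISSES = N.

MISSES = 2

#0 0x61→b12/s0 MISS; vc=[]
#1 0x14→b2/s0 MISS; vc=[12]
#2 0x14→b2/s0 L1-HIT; vc=[12]
#3 0x61→b12/s0 VC-HIT; vc=[2]
#4 0x14→b2/s0 VC-HIT; vc=[12]
#5 0x15→b2/s0 L1-HIT; vc=[12]
#6 0x17→b2/s0 L1-HIT; vc=[12]
#7 0x63→b12/s0 VC-HIT; vc=[2]
#8 0x12→b2/s0 VC-HIT; vc=[12]
#9 0x60→b12/s0 VC-HIT; vc=[2]
#10 0x16→b2/s0 VC-HIT; vc=[12]
#11 0x62→b12/s0 VC-HIT; vc=[2]
#12 0x16→b2/s0 VC-HIT; vc=[12]
#13 0x65→b12/s0 VC-HIT; vc=[2]
#14 0x65→b12/s0 L1-HIT; vc=[2]
#15 0x14→b2/s0 VC-HIT; vc=[12]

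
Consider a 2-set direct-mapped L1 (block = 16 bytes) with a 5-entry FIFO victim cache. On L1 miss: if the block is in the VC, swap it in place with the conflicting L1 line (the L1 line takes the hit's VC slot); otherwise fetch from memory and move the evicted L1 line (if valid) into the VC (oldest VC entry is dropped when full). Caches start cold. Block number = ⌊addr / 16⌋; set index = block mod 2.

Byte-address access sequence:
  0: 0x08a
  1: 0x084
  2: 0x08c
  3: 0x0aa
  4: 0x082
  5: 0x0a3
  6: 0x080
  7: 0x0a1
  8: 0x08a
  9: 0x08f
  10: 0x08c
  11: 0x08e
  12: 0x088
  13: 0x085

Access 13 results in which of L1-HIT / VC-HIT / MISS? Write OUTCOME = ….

  [0] addr=0x8a blk=8 s=0: MISS | VC []
  [1] addr=0x84 blk=8 s=0: L1-HIT | VC []
  [2] addr=0x8c blk=8 s=0: L1-HIT | VC []
  [3] addr=0xaa blk=10 s=0: MISS | VC [8]
  [4] addr=0x82 blk=8 s=0: VC-HIT | VC [10]
  [5] addr=0xa3 blk=10 s=0: VC-HIT | VC [8]
  [6] addr=0x80 blk=8 s=0: VC-HIT | VC [10]
  [7] addr=0xa1 blk=10 s=0: VC-HIT | VC [8]
  [8] addr=0x8a blk=8 s=0: VC-HIT | VC [10]
  [9] addr=0x8f blk=8 s=0: L1-HIT | VC [10]
  [10] addr=0x8c blk=8 s=0: L1-HIT | VC [10]
  [11] addr=0x8e blk=8 s=0: L1-HIT | VC [10]
  [12] addr=0x88 blk=8 s=0: L1-HIT | VC [10]
  [13] addr=0x85 blk=8 s=0: L1-HIT | VC [10]

OUTCOME = L1-HIT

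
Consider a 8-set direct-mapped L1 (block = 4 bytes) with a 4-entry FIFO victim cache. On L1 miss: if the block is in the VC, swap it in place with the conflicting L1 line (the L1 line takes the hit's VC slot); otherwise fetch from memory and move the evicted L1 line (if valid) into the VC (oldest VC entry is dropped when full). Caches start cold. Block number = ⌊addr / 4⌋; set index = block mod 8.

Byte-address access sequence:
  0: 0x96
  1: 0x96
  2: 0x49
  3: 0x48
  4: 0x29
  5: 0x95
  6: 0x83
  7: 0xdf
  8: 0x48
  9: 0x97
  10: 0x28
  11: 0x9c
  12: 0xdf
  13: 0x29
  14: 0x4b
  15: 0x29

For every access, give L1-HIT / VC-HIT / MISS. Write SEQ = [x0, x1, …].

SEQ = [MISS, L1-HIT, MISS, L1-HIT, MISS, L1-HIT, MISS, MISS, VC-HIT, L1-HIT, VC-HIT, MISS, VC-HIT, L1-HIT, VC-HIT, VC-HIT]

#0 0x96→b37/s5 MISS; vc=[]
#1 0x96→b37/s5 L1-HIT; vc=[]
#2 0x49→b18/s2 MISS; vc=[]
#3 0x48→b18/s2 L1-HIT; vc=[]
#4 0x29→b10/s2 MISS; vc=[18]
#5 0x95→b37/s5 L1-HIT; vc=[18]
#6 0x83→b32/s0 MISS; vc=[18]
#7 0xdf→b55/s7 MISS; vc=[18]
#8 0x48→b18/s2 VC-HIT; vc=[10]
#9 0x97→b37/s5 L1-HIT; vc=[10]
#10 0x28→b10/s2 VC-HIT; vc=[18]
#11 0x9c→b39/s7 MISS; vc=[18,55]
#12 0xdf→b55/s7 VC-HIT; vc=[18,39]
#13 0x29→b10/s2 L1-HIT; vc=[18,39]
#14 0x4b→b18/s2 VC-HIT; vc=[10,39]
#15 0x29→b10/s2 VC-HIT; vc=[18,39]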